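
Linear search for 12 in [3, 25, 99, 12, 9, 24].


i=0: 3!=12
i=1: 25!=12
i=2: 99!=12
i=3: 12==12 found!

Found at 3, 4 comps


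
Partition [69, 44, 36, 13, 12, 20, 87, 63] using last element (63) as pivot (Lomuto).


Pivot: 63
  44 <= 63: swap -> [44, 69, 36, 13, 12, 20, 87, 63]
  36 <= 63: swap -> [44, 36, 69, 13, 12, 20, 87, 63]
  13 <= 63: swap -> [44, 36, 13, 69, 12, 20, 87, 63]
  12 <= 63: swap -> [44, 36, 13, 12, 69, 20, 87, 63]
  20 <= 63: swap -> [44, 36, 13, 12, 20, 69, 87, 63]
Place pivot at 5: [44, 36, 13, 12, 20, 63, 87, 69]

Partitioned: [44, 36, 13, 12, 20, 63, 87, 69]


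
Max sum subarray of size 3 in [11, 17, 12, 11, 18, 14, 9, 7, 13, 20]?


[0:3]: 40
[1:4]: 40
[2:5]: 41
[3:6]: 43
[4:7]: 41
[5:8]: 30
[6:9]: 29
[7:10]: 40

Max: 43 at [3:6]


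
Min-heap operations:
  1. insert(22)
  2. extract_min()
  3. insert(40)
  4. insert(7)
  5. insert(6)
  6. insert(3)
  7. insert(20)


insert(22) -> [22]
extract_min()->22, []
insert(40) -> [40]
insert(7) -> [7, 40]
insert(6) -> [6, 40, 7]
insert(3) -> [3, 6, 7, 40]
insert(20) -> [3, 6, 7, 40, 20]

Final heap: [3, 6, 7, 40, 20]


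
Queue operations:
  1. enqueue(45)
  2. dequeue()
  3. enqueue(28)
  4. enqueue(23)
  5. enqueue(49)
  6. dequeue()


enqueue(45) -> [45]
dequeue()->45, []
enqueue(28) -> [28]
enqueue(23) -> [28, 23]
enqueue(49) -> [28, 23, 49]
dequeue()->28, [23, 49]

Final queue: [23, 49]


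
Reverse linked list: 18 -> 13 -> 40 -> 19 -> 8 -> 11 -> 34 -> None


Step 1: curr=18, set curr.next=prev(None) | reversed so far: 18
Step 2: curr=13, set curr.next=prev(18) | reversed so far: 13 -> 18
Step 3: curr=40, set curr.next=prev(13) | reversed so far: 40 -> 13 -> 18
Step 4: curr=19, set curr.next=prev(40) | reversed so far: 19 -> 40 -> 13 -> 18
Step 5: curr=8, set curr.next=prev(19) | reversed so far: 8 -> 19 -> 40 -> 13 -> 18
Step 6: curr=11, set curr.next=prev(8) | reversed so far: 11 -> 8 -> 19 -> 40 -> 13 -> 18
Step 7: curr=34, set curr.next=prev(11) | reversed so far: 34 -> 11 -> 8 -> 19 -> 40 -> 13 -> 18

34 -> 11 -> 8 -> 19 -> 40 -> 13 -> 18 -> None


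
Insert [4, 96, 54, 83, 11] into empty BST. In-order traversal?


Insert 4: root
Insert 96: R from 4
Insert 54: R from 4 -> L from 96
Insert 83: R from 4 -> L from 96 -> R from 54
Insert 11: R from 4 -> L from 96 -> L from 54

In-order: [4, 11, 54, 83, 96]


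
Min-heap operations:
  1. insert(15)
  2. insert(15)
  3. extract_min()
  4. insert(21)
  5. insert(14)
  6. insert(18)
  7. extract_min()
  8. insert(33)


insert(15) -> [15]
insert(15) -> [15, 15]
extract_min()->15, [15]
insert(21) -> [15, 21]
insert(14) -> [14, 21, 15]
insert(18) -> [14, 18, 15, 21]
extract_min()->14, [15, 18, 21]
insert(33) -> [15, 18, 21, 33]

Final heap: [15, 18, 21, 33]


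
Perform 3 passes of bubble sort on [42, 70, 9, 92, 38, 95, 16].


Initial: [42, 70, 9, 92, 38, 95, 16]
Pass 1: [42, 9, 70, 38, 92, 16, 95] (3 swaps)
Pass 2: [9, 42, 38, 70, 16, 92, 95] (3 swaps)
Pass 3: [9, 38, 42, 16, 70, 92, 95] (2 swaps)

After 3 passes: [9, 38, 42, 16, 70, 92, 95]


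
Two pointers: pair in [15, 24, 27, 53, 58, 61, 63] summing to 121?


lo=0(15)+hi=6(63)=78
lo=1(24)+hi=6(63)=87
lo=2(27)+hi=6(63)=90
lo=3(53)+hi=6(63)=116
lo=4(58)+hi=6(63)=121

Yes: 58+63=121


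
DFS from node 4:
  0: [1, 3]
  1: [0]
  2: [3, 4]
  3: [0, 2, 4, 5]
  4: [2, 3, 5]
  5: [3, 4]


Visit 4, push [5, 3, 2]
Visit 2, push [3]
Visit 3, push [5, 0]
Visit 0, push [1]
Visit 1, push []
Visit 5, push []

DFS order: [4, 2, 3, 0, 1, 5]


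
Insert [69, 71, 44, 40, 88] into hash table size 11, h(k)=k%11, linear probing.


Insert 69: h=3 -> slot 3
Insert 71: h=5 -> slot 5
Insert 44: h=0 -> slot 0
Insert 40: h=7 -> slot 7
Insert 88: h=0, 1 probes -> slot 1

Table: [44, 88, None, 69, None, 71, None, 40, None, None, None]


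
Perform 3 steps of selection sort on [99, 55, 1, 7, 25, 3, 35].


Initial: [99, 55, 1, 7, 25, 3, 35]
Step 1: min=1 at 2
  Swap: [1, 55, 99, 7, 25, 3, 35]
Step 2: min=3 at 5
  Swap: [1, 3, 99, 7, 25, 55, 35]
Step 3: min=7 at 3
  Swap: [1, 3, 7, 99, 25, 55, 35]

After 3 steps: [1, 3, 7, 99, 25, 55, 35]


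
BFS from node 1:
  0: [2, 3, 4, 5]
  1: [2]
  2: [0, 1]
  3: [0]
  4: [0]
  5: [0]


Visit 1, enqueue [2]
Visit 2, enqueue [0]
Visit 0, enqueue [3, 4, 5]
Visit 3, enqueue []
Visit 4, enqueue []
Visit 5, enqueue []

BFS order: [1, 2, 0, 3, 4, 5]


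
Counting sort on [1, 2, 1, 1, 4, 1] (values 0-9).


Input: [1, 2, 1, 1, 4, 1]
Counts: [0, 4, 1, 0, 1, 0, 0, 0, 0, 0]

Sorted: [1, 1, 1, 1, 2, 4]


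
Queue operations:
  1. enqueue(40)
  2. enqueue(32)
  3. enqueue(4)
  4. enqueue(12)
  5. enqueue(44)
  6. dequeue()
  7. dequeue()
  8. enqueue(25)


enqueue(40) -> [40]
enqueue(32) -> [40, 32]
enqueue(4) -> [40, 32, 4]
enqueue(12) -> [40, 32, 4, 12]
enqueue(44) -> [40, 32, 4, 12, 44]
dequeue()->40, [32, 4, 12, 44]
dequeue()->32, [4, 12, 44]
enqueue(25) -> [4, 12, 44, 25]

Final queue: [4, 12, 44, 25]


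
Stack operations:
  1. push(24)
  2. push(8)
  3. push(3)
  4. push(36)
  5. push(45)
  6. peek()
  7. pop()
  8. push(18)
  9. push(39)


push(24) -> [24]
push(8) -> [24, 8]
push(3) -> [24, 8, 3]
push(36) -> [24, 8, 3, 36]
push(45) -> [24, 8, 3, 36, 45]
peek()->45
pop()->45, [24, 8, 3, 36]
push(18) -> [24, 8, 3, 36, 18]
push(39) -> [24, 8, 3, 36, 18, 39]

Final stack: [24, 8, 3, 36, 18, 39]


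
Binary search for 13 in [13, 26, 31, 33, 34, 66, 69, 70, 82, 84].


Step 1: lo=0, hi=9, mid=4, val=34
Step 2: lo=0, hi=3, mid=1, val=26
Step 3: lo=0, hi=0, mid=0, val=13

Found at index 0


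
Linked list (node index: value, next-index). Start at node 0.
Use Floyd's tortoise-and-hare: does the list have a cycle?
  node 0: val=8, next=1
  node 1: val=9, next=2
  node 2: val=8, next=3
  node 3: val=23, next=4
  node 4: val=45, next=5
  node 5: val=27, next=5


Floyd's tortoise (slow, +1) and hare (fast, +2):
  init: slow=0, fast=0
  step 1: slow=1, fast=2
  step 2: slow=2, fast=4
  step 3: slow=3, fast=5
  step 4: slow=4, fast=5
  step 5: slow=5, fast=5
  slow == fast at node 5: cycle detected

Cycle: yes


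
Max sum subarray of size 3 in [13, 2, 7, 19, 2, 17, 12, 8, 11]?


[0:3]: 22
[1:4]: 28
[2:5]: 28
[3:6]: 38
[4:7]: 31
[5:8]: 37
[6:9]: 31

Max: 38 at [3:6]


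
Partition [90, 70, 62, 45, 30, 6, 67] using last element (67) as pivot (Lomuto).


Pivot: 67
  62 <= 67: swap -> [62, 70, 90, 45, 30, 6, 67]
  45 <= 67: swap -> [62, 45, 90, 70, 30, 6, 67]
  30 <= 67: swap -> [62, 45, 30, 70, 90, 6, 67]
  6 <= 67: swap -> [62, 45, 30, 6, 90, 70, 67]
Place pivot at 4: [62, 45, 30, 6, 67, 70, 90]

Partitioned: [62, 45, 30, 6, 67, 70, 90]


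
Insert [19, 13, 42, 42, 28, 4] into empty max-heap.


Insert 19: [19]
Insert 13: [19, 13]
Insert 42: [42, 13, 19]
Insert 42: [42, 42, 19, 13]
Insert 28: [42, 42, 19, 13, 28]
Insert 4: [42, 42, 19, 13, 28, 4]

Final heap: [42, 42, 19, 13, 28, 4]


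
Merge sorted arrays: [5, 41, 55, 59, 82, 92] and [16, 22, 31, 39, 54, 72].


Take 5 from A
Take 16 from B
Take 22 from B
Take 31 from B
Take 39 from B
Take 41 from A
Take 54 from B
Take 55 from A
Take 59 from A
Take 72 from B

Merged: [5, 16, 22, 31, 39, 41, 54, 55, 59, 72, 82, 92]


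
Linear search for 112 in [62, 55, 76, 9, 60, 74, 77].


i=0: 62!=112
i=1: 55!=112
i=2: 76!=112
i=3: 9!=112
i=4: 60!=112
i=5: 74!=112
i=6: 77!=112

Not found, 7 comps


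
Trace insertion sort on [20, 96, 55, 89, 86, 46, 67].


Initial: [20, 96, 55, 89, 86, 46, 67]
Insert 96: [20, 96, 55, 89, 86, 46, 67]
Insert 55: [20, 55, 96, 89, 86, 46, 67]
Insert 89: [20, 55, 89, 96, 86, 46, 67]
Insert 86: [20, 55, 86, 89, 96, 46, 67]
Insert 46: [20, 46, 55, 86, 89, 96, 67]
Insert 67: [20, 46, 55, 67, 86, 89, 96]

Sorted: [20, 46, 55, 67, 86, 89, 96]


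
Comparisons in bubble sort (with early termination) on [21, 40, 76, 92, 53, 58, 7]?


Algorithm: bubble sort (with early termination)
Input: [21, 40, 76, 92, 53, 58, 7]
Sorted: [7, 21, 40, 53, 58, 76, 92]

21


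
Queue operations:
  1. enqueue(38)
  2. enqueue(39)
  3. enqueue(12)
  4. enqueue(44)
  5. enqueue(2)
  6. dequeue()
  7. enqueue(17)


enqueue(38) -> [38]
enqueue(39) -> [38, 39]
enqueue(12) -> [38, 39, 12]
enqueue(44) -> [38, 39, 12, 44]
enqueue(2) -> [38, 39, 12, 44, 2]
dequeue()->38, [39, 12, 44, 2]
enqueue(17) -> [39, 12, 44, 2, 17]

Final queue: [39, 12, 44, 2, 17]


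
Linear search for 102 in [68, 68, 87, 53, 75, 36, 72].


i=0: 68!=102
i=1: 68!=102
i=2: 87!=102
i=3: 53!=102
i=4: 75!=102
i=5: 36!=102
i=6: 72!=102

Not found, 7 comps


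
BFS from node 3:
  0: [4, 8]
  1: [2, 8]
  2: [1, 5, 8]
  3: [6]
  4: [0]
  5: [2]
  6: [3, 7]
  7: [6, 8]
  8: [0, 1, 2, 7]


Visit 3, enqueue [6]
Visit 6, enqueue [7]
Visit 7, enqueue [8]
Visit 8, enqueue [0, 1, 2]
Visit 0, enqueue [4]
Visit 1, enqueue []
Visit 2, enqueue [5]
Visit 4, enqueue []
Visit 5, enqueue []

BFS order: [3, 6, 7, 8, 0, 1, 2, 4, 5]


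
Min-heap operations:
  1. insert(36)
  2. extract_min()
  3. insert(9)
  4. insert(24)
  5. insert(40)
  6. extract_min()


insert(36) -> [36]
extract_min()->36, []
insert(9) -> [9]
insert(24) -> [9, 24]
insert(40) -> [9, 24, 40]
extract_min()->9, [24, 40]

Final heap: [24, 40]


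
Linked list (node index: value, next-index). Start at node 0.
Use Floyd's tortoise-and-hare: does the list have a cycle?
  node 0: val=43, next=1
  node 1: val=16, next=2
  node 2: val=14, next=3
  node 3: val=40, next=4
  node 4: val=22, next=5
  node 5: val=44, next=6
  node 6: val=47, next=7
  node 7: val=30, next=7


Floyd's tortoise (slow, +1) and hare (fast, +2):
  init: slow=0, fast=0
  step 1: slow=1, fast=2
  step 2: slow=2, fast=4
  step 3: slow=3, fast=6
  step 4: slow=4, fast=7
  step 5: slow=5, fast=7
  step 6: slow=6, fast=7
  step 7: slow=7, fast=7
  slow == fast at node 7: cycle detected

Cycle: yes


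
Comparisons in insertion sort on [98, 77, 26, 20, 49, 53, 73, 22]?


Algorithm: insertion sort
Input: [98, 77, 26, 20, 49, 53, 73, 22]
Sorted: [20, 22, 26, 49, 53, 73, 77, 98]

22


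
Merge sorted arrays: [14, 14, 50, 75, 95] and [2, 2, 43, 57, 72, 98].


Take 2 from B
Take 2 from B
Take 14 from A
Take 14 from A
Take 43 from B
Take 50 from A
Take 57 from B
Take 72 from B
Take 75 from A
Take 95 from A

Merged: [2, 2, 14, 14, 43, 50, 57, 72, 75, 95, 98]


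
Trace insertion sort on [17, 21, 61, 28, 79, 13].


Initial: [17, 21, 61, 28, 79, 13]
Insert 21: [17, 21, 61, 28, 79, 13]
Insert 61: [17, 21, 61, 28, 79, 13]
Insert 28: [17, 21, 28, 61, 79, 13]
Insert 79: [17, 21, 28, 61, 79, 13]
Insert 13: [13, 17, 21, 28, 61, 79]

Sorted: [13, 17, 21, 28, 61, 79]


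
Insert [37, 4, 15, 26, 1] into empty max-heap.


Insert 37: [37]
Insert 4: [37, 4]
Insert 15: [37, 4, 15]
Insert 26: [37, 26, 15, 4]
Insert 1: [37, 26, 15, 4, 1]

Final heap: [37, 26, 15, 4, 1]


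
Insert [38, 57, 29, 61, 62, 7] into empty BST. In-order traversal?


Insert 38: root
Insert 57: R from 38
Insert 29: L from 38
Insert 61: R from 38 -> R from 57
Insert 62: R from 38 -> R from 57 -> R from 61
Insert 7: L from 38 -> L from 29

In-order: [7, 29, 38, 57, 61, 62]


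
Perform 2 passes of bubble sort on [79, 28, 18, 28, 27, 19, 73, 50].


Initial: [79, 28, 18, 28, 27, 19, 73, 50]
Pass 1: [28, 18, 28, 27, 19, 73, 50, 79] (7 swaps)
Pass 2: [18, 28, 27, 19, 28, 50, 73, 79] (4 swaps)

After 2 passes: [18, 28, 27, 19, 28, 50, 73, 79]


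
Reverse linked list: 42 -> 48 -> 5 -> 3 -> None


Step 1: curr=42, set curr.next=prev(None) | reversed so far: 42
Step 2: curr=48, set curr.next=prev(42) | reversed so far: 48 -> 42
Step 3: curr=5, set curr.next=prev(48) | reversed so far: 5 -> 48 -> 42
Step 4: curr=3, set curr.next=prev(5) | reversed so far: 3 -> 5 -> 48 -> 42

3 -> 5 -> 48 -> 42 -> None


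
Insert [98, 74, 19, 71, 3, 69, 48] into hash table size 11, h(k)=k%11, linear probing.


Insert 98: h=10 -> slot 10
Insert 74: h=8 -> slot 8
Insert 19: h=8, 1 probes -> slot 9
Insert 71: h=5 -> slot 5
Insert 3: h=3 -> slot 3
Insert 69: h=3, 1 probes -> slot 4
Insert 48: h=4, 2 probes -> slot 6

Table: [None, None, None, 3, 69, 71, 48, None, 74, 19, 98]


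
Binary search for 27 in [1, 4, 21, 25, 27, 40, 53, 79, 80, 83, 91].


Step 1: lo=0, hi=10, mid=5, val=40
Step 2: lo=0, hi=4, mid=2, val=21
Step 3: lo=3, hi=4, mid=3, val=25
Step 4: lo=4, hi=4, mid=4, val=27

Found at index 4


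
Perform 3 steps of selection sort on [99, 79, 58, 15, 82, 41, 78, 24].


Initial: [99, 79, 58, 15, 82, 41, 78, 24]
Step 1: min=15 at 3
  Swap: [15, 79, 58, 99, 82, 41, 78, 24]
Step 2: min=24 at 7
  Swap: [15, 24, 58, 99, 82, 41, 78, 79]
Step 3: min=41 at 5
  Swap: [15, 24, 41, 99, 82, 58, 78, 79]

After 3 steps: [15, 24, 41, 99, 82, 58, 78, 79]


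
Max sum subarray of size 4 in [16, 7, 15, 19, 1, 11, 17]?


[0:4]: 57
[1:5]: 42
[2:6]: 46
[3:7]: 48

Max: 57 at [0:4]


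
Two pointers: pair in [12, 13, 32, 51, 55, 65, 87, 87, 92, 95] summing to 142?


lo=0(12)+hi=9(95)=107
lo=1(13)+hi=9(95)=108
lo=2(32)+hi=9(95)=127
lo=3(51)+hi=9(95)=146
lo=3(51)+hi=8(92)=143
lo=3(51)+hi=7(87)=138
lo=4(55)+hi=7(87)=142

Yes: 55+87=142


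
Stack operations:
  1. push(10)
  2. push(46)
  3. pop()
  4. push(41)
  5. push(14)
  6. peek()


push(10) -> [10]
push(46) -> [10, 46]
pop()->46, [10]
push(41) -> [10, 41]
push(14) -> [10, 41, 14]
peek()->14

Final stack: [10, 41, 14]


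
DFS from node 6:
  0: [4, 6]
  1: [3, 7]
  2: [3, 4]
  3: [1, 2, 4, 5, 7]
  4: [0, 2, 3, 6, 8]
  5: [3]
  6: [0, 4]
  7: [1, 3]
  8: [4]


Visit 6, push [4, 0]
Visit 0, push [4]
Visit 4, push [8, 3, 2]
Visit 2, push [3]
Visit 3, push [7, 5, 1]
Visit 1, push [7]
Visit 7, push []
Visit 5, push []
Visit 8, push []

DFS order: [6, 0, 4, 2, 3, 1, 7, 5, 8]


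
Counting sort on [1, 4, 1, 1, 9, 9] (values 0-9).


Input: [1, 4, 1, 1, 9, 9]
Counts: [0, 3, 0, 0, 1, 0, 0, 0, 0, 2]

Sorted: [1, 1, 1, 4, 9, 9]


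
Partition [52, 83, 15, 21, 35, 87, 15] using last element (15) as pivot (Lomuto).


Pivot: 15
  15 <= 15: swap -> [15, 83, 52, 21, 35, 87, 15]
Place pivot at 1: [15, 15, 52, 21, 35, 87, 83]

Partitioned: [15, 15, 52, 21, 35, 87, 83]


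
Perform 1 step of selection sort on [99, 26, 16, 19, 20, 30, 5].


Initial: [99, 26, 16, 19, 20, 30, 5]
Step 1: min=5 at 6
  Swap: [5, 26, 16, 19, 20, 30, 99]

After 1 step: [5, 26, 16, 19, 20, 30, 99]


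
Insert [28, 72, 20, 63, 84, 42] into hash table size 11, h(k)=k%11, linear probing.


Insert 28: h=6 -> slot 6
Insert 72: h=6, 1 probes -> slot 7
Insert 20: h=9 -> slot 9
Insert 63: h=8 -> slot 8
Insert 84: h=7, 3 probes -> slot 10
Insert 42: h=9, 2 probes -> slot 0

Table: [42, None, None, None, None, None, 28, 72, 63, 20, 84]


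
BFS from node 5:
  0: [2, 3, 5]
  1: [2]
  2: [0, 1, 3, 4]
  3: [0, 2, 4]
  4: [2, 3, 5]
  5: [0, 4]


Visit 5, enqueue [0, 4]
Visit 0, enqueue [2, 3]
Visit 4, enqueue []
Visit 2, enqueue [1]
Visit 3, enqueue []
Visit 1, enqueue []

BFS order: [5, 0, 4, 2, 3, 1]


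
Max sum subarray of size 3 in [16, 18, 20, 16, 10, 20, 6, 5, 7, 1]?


[0:3]: 54
[1:4]: 54
[2:5]: 46
[3:6]: 46
[4:7]: 36
[5:8]: 31
[6:9]: 18
[7:10]: 13

Max: 54 at [0:3]


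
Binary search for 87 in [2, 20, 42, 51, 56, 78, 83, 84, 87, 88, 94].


Step 1: lo=0, hi=10, mid=5, val=78
Step 2: lo=6, hi=10, mid=8, val=87

Found at index 8


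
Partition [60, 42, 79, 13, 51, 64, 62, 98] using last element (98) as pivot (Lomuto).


Pivot: 98
  60 <= 98: advance i (no swap)
  42 <= 98: advance i (no swap)
  79 <= 98: advance i (no swap)
  13 <= 98: advance i (no swap)
  51 <= 98: advance i (no swap)
  64 <= 98: advance i (no swap)
  62 <= 98: advance i (no swap)
Place pivot at 7: [60, 42, 79, 13, 51, 64, 62, 98]

Partitioned: [60, 42, 79, 13, 51, 64, 62, 98]


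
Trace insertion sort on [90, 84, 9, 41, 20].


Initial: [90, 84, 9, 41, 20]
Insert 84: [84, 90, 9, 41, 20]
Insert 9: [9, 84, 90, 41, 20]
Insert 41: [9, 41, 84, 90, 20]
Insert 20: [9, 20, 41, 84, 90]

Sorted: [9, 20, 41, 84, 90]


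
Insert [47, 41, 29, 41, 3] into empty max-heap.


Insert 47: [47]
Insert 41: [47, 41]
Insert 29: [47, 41, 29]
Insert 41: [47, 41, 29, 41]
Insert 3: [47, 41, 29, 41, 3]

Final heap: [47, 41, 29, 41, 3]


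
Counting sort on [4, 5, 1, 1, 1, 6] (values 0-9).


Input: [4, 5, 1, 1, 1, 6]
Counts: [0, 3, 0, 0, 1, 1, 1, 0, 0, 0]

Sorted: [1, 1, 1, 4, 5, 6]


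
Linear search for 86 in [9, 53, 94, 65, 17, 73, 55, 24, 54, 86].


i=0: 9!=86
i=1: 53!=86
i=2: 94!=86
i=3: 65!=86
i=4: 17!=86
i=5: 73!=86
i=6: 55!=86
i=7: 24!=86
i=8: 54!=86
i=9: 86==86 found!

Found at 9, 10 comps


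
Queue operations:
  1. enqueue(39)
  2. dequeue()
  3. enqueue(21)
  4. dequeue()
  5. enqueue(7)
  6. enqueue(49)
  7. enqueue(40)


enqueue(39) -> [39]
dequeue()->39, []
enqueue(21) -> [21]
dequeue()->21, []
enqueue(7) -> [7]
enqueue(49) -> [7, 49]
enqueue(40) -> [7, 49, 40]

Final queue: [7, 49, 40]


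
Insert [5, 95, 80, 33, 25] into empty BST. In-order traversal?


Insert 5: root
Insert 95: R from 5
Insert 80: R from 5 -> L from 95
Insert 33: R from 5 -> L from 95 -> L from 80
Insert 25: R from 5 -> L from 95 -> L from 80 -> L from 33

In-order: [5, 25, 33, 80, 95]


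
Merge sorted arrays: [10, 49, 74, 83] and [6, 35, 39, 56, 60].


Take 6 from B
Take 10 from A
Take 35 from B
Take 39 from B
Take 49 from A
Take 56 from B
Take 60 from B

Merged: [6, 10, 35, 39, 49, 56, 60, 74, 83]


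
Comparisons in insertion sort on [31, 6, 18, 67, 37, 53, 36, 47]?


Algorithm: insertion sort
Input: [31, 6, 18, 67, 37, 53, 36, 47]
Sorted: [6, 18, 31, 36, 37, 47, 53, 67]

15


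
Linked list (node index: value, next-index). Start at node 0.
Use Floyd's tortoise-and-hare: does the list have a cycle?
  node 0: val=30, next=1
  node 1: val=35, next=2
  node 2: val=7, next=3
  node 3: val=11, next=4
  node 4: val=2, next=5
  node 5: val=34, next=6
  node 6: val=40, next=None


Floyd's tortoise (slow, +1) and hare (fast, +2):
  init: slow=0, fast=0
  step 1: slow=1, fast=2
  step 2: slow=2, fast=4
  step 3: slow=3, fast=6
  step 4: fast -> None, no cycle

Cycle: no


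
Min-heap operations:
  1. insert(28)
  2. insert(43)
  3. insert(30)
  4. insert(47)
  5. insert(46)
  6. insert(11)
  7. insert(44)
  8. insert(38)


insert(28) -> [28]
insert(43) -> [28, 43]
insert(30) -> [28, 43, 30]
insert(47) -> [28, 43, 30, 47]
insert(46) -> [28, 43, 30, 47, 46]
insert(11) -> [11, 43, 28, 47, 46, 30]
insert(44) -> [11, 43, 28, 47, 46, 30, 44]
insert(38) -> [11, 38, 28, 43, 46, 30, 44, 47]

Final heap: [11, 38, 28, 43, 46, 30, 44, 47]


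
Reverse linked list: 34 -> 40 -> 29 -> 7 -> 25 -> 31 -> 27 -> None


Step 1: curr=34, set curr.next=prev(None) | reversed so far: 34
Step 2: curr=40, set curr.next=prev(34) | reversed so far: 40 -> 34
Step 3: curr=29, set curr.next=prev(40) | reversed so far: 29 -> 40 -> 34
Step 4: curr=7, set curr.next=prev(29) | reversed so far: 7 -> 29 -> 40 -> 34
Step 5: curr=25, set curr.next=prev(7) | reversed so far: 25 -> 7 -> 29 -> 40 -> 34
Step 6: curr=31, set curr.next=prev(25) | reversed so far: 31 -> 25 -> 7 -> 29 -> 40 -> 34
Step 7: curr=27, set curr.next=prev(31) | reversed so far: 27 -> 31 -> 25 -> 7 -> 29 -> 40 -> 34

27 -> 31 -> 25 -> 7 -> 29 -> 40 -> 34 -> None


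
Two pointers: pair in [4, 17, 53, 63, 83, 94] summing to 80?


lo=0(4)+hi=5(94)=98
lo=0(4)+hi=4(83)=87
lo=0(4)+hi=3(63)=67
lo=1(17)+hi=3(63)=80

Yes: 17+63=80


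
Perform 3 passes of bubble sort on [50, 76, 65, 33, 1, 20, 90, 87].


Initial: [50, 76, 65, 33, 1, 20, 90, 87]
Pass 1: [50, 65, 33, 1, 20, 76, 87, 90] (5 swaps)
Pass 2: [50, 33, 1, 20, 65, 76, 87, 90] (3 swaps)
Pass 3: [33, 1, 20, 50, 65, 76, 87, 90] (3 swaps)

After 3 passes: [33, 1, 20, 50, 65, 76, 87, 90]


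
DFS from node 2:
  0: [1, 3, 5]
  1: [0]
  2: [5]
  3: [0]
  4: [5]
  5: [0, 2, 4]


Visit 2, push [5]
Visit 5, push [4, 0]
Visit 0, push [3, 1]
Visit 1, push []
Visit 3, push []
Visit 4, push []

DFS order: [2, 5, 0, 1, 3, 4]


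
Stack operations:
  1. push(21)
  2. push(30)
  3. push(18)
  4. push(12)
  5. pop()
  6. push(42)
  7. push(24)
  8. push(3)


push(21) -> [21]
push(30) -> [21, 30]
push(18) -> [21, 30, 18]
push(12) -> [21, 30, 18, 12]
pop()->12, [21, 30, 18]
push(42) -> [21, 30, 18, 42]
push(24) -> [21, 30, 18, 42, 24]
push(3) -> [21, 30, 18, 42, 24, 3]

Final stack: [21, 30, 18, 42, 24, 3]


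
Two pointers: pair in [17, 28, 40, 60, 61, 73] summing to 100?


lo=0(17)+hi=5(73)=90
lo=1(28)+hi=5(73)=101
lo=1(28)+hi=4(61)=89
lo=2(40)+hi=4(61)=101
lo=2(40)+hi=3(60)=100

Yes: 40+60=100


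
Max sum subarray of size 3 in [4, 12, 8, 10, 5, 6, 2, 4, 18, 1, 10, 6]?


[0:3]: 24
[1:4]: 30
[2:5]: 23
[3:6]: 21
[4:7]: 13
[5:8]: 12
[6:9]: 24
[7:10]: 23
[8:11]: 29
[9:12]: 17

Max: 30 at [1:4]


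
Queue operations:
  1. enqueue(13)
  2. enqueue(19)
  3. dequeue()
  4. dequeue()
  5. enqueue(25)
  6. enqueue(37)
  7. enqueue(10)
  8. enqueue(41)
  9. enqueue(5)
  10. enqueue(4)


enqueue(13) -> [13]
enqueue(19) -> [13, 19]
dequeue()->13, [19]
dequeue()->19, []
enqueue(25) -> [25]
enqueue(37) -> [25, 37]
enqueue(10) -> [25, 37, 10]
enqueue(41) -> [25, 37, 10, 41]
enqueue(5) -> [25, 37, 10, 41, 5]
enqueue(4) -> [25, 37, 10, 41, 5, 4]

Final queue: [25, 37, 10, 41, 5, 4]


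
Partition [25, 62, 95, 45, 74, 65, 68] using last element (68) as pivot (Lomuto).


Pivot: 68
  25 <= 68: advance i (no swap)
  62 <= 68: advance i (no swap)
  45 <= 68: swap -> [25, 62, 45, 95, 74, 65, 68]
  65 <= 68: swap -> [25, 62, 45, 65, 74, 95, 68]
Place pivot at 4: [25, 62, 45, 65, 68, 95, 74]

Partitioned: [25, 62, 45, 65, 68, 95, 74]


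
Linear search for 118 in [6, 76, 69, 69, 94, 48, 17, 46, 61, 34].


i=0: 6!=118
i=1: 76!=118
i=2: 69!=118
i=3: 69!=118
i=4: 94!=118
i=5: 48!=118
i=6: 17!=118
i=7: 46!=118
i=8: 61!=118
i=9: 34!=118

Not found, 10 comps


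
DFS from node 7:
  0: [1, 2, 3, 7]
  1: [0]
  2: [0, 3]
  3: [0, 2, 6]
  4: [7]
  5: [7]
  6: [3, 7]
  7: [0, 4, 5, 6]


Visit 7, push [6, 5, 4, 0]
Visit 0, push [3, 2, 1]
Visit 1, push []
Visit 2, push [3]
Visit 3, push [6]
Visit 6, push []
Visit 4, push []
Visit 5, push []

DFS order: [7, 0, 1, 2, 3, 6, 4, 5]


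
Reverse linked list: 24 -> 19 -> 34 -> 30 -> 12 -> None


Step 1: curr=24, set curr.next=prev(None) | reversed so far: 24
Step 2: curr=19, set curr.next=prev(24) | reversed so far: 19 -> 24
Step 3: curr=34, set curr.next=prev(19) | reversed so far: 34 -> 19 -> 24
Step 4: curr=30, set curr.next=prev(34) | reversed so far: 30 -> 34 -> 19 -> 24
Step 5: curr=12, set curr.next=prev(30) | reversed so far: 12 -> 30 -> 34 -> 19 -> 24

12 -> 30 -> 34 -> 19 -> 24 -> None


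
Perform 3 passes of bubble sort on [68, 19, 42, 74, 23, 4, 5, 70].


Initial: [68, 19, 42, 74, 23, 4, 5, 70]
Pass 1: [19, 42, 68, 23, 4, 5, 70, 74] (6 swaps)
Pass 2: [19, 42, 23, 4, 5, 68, 70, 74] (3 swaps)
Pass 3: [19, 23, 4, 5, 42, 68, 70, 74] (3 swaps)

After 3 passes: [19, 23, 4, 5, 42, 68, 70, 74]


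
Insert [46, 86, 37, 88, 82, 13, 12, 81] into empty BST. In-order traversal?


Insert 46: root
Insert 86: R from 46
Insert 37: L from 46
Insert 88: R from 46 -> R from 86
Insert 82: R from 46 -> L from 86
Insert 13: L from 46 -> L from 37
Insert 12: L from 46 -> L from 37 -> L from 13
Insert 81: R from 46 -> L from 86 -> L from 82

In-order: [12, 13, 37, 46, 81, 82, 86, 88]


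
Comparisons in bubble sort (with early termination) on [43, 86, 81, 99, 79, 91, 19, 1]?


Algorithm: bubble sort (with early termination)
Input: [43, 86, 81, 99, 79, 91, 19, 1]
Sorted: [1, 19, 43, 79, 81, 86, 91, 99]

28


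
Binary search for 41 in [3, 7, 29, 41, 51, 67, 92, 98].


Step 1: lo=0, hi=7, mid=3, val=41

Found at index 3


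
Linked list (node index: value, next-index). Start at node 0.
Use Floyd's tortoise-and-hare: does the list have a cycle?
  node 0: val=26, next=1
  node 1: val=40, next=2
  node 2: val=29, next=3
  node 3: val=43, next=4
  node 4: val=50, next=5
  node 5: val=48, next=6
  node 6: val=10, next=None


Floyd's tortoise (slow, +1) and hare (fast, +2):
  init: slow=0, fast=0
  step 1: slow=1, fast=2
  step 2: slow=2, fast=4
  step 3: slow=3, fast=6
  step 4: fast -> None, no cycle

Cycle: no


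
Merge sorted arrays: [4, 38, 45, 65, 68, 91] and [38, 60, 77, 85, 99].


Take 4 from A
Take 38 from A
Take 38 from B
Take 45 from A
Take 60 from B
Take 65 from A
Take 68 from A
Take 77 from B
Take 85 from B
Take 91 from A

Merged: [4, 38, 38, 45, 60, 65, 68, 77, 85, 91, 99]


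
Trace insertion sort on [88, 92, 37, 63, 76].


Initial: [88, 92, 37, 63, 76]
Insert 92: [88, 92, 37, 63, 76]
Insert 37: [37, 88, 92, 63, 76]
Insert 63: [37, 63, 88, 92, 76]
Insert 76: [37, 63, 76, 88, 92]

Sorted: [37, 63, 76, 88, 92]


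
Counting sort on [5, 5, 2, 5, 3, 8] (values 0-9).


Input: [5, 5, 2, 5, 3, 8]
Counts: [0, 0, 1, 1, 0, 3, 0, 0, 1, 0]

Sorted: [2, 3, 5, 5, 5, 8]


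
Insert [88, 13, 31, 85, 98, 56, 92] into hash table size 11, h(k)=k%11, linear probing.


Insert 88: h=0 -> slot 0
Insert 13: h=2 -> slot 2
Insert 31: h=9 -> slot 9
Insert 85: h=8 -> slot 8
Insert 98: h=10 -> slot 10
Insert 56: h=1 -> slot 1
Insert 92: h=4 -> slot 4

Table: [88, 56, 13, None, 92, None, None, None, 85, 31, 98]


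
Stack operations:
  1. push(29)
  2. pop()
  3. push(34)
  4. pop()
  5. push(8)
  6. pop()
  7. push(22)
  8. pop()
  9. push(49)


push(29) -> [29]
pop()->29, []
push(34) -> [34]
pop()->34, []
push(8) -> [8]
pop()->8, []
push(22) -> [22]
pop()->22, []
push(49) -> [49]

Final stack: [49]


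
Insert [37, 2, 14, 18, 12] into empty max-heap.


Insert 37: [37]
Insert 2: [37, 2]
Insert 14: [37, 2, 14]
Insert 18: [37, 18, 14, 2]
Insert 12: [37, 18, 14, 2, 12]

Final heap: [37, 18, 14, 2, 12]


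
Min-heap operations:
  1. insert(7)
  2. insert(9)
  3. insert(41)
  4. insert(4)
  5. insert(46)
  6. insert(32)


insert(7) -> [7]
insert(9) -> [7, 9]
insert(41) -> [7, 9, 41]
insert(4) -> [4, 7, 41, 9]
insert(46) -> [4, 7, 41, 9, 46]
insert(32) -> [4, 7, 32, 9, 46, 41]

Final heap: [4, 7, 32, 9, 46, 41]


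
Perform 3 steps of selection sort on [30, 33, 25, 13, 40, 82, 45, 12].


Initial: [30, 33, 25, 13, 40, 82, 45, 12]
Step 1: min=12 at 7
  Swap: [12, 33, 25, 13, 40, 82, 45, 30]
Step 2: min=13 at 3
  Swap: [12, 13, 25, 33, 40, 82, 45, 30]
Step 3: min=25 at 2
  Swap: [12, 13, 25, 33, 40, 82, 45, 30]

After 3 steps: [12, 13, 25, 33, 40, 82, 45, 30]


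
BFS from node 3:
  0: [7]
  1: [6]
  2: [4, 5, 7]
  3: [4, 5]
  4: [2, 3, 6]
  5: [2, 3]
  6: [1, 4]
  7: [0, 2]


Visit 3, enqueue [4, 5]
Visit 4, enqueue [2, 6]
Visit 5, enqueue []
Visit 2, enqueue [7]
Visit 6, enqueue [1]
Visit 7, enqueue [0]
Visit 1, enqueue []
Visit 0, enqueue []

BFS order: [3, 4, 5, 2, 6, 7, 1, 0]


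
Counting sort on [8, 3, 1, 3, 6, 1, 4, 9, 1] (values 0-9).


Input: [8, 3, 1, 3, 6, 1, 4, 9, 1]
Counts: [0, 3, 0, 2, 1, 0, 1, 0, 1, 1]

Sorted: [1, 1, 1, 3, 3, 4, 6, 8, 9]


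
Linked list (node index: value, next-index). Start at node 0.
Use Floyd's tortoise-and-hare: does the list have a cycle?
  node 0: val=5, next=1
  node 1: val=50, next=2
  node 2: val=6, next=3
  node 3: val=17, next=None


Floyd's tortoise (slow, +1) and hare (fast, +2):
  init: slow=0, fast=0
  step 1: slow=1, fast=2
  step 2: fast 2->3->None, no cycle

Cycle: no


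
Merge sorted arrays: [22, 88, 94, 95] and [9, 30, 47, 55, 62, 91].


Take 9 from B
Take 22 from A
Take 30 from B
Take 47 from B
Take 55 from B
Take 62 from B
Take 88 from A
Take 91 from B

Merged: [9, 22, 30, 47, 55, 62, 88, 91, 94, 95]


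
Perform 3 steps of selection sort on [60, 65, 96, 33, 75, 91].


Initial: [60, 65, 96, 33, 75, 91]
Step 1: min=33 at 3
  Swap: [33, 65, 96, 60, 75, 91]
Step 2: min=60 at 3
  Swap: [33, 60, 96, 65, 75, 91]
Step 3: min=65 at 3
  Swap: [33, 60, 65, 96, 75, 91]

After 3 steps: [33, 60, 65, 96, 75, 91]


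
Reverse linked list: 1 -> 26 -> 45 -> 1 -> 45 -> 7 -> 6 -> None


Step 1: curr=1, set curr.next=prev(None) | reversed so far: 1
Step 2: curr=26, set curr.next=prev(1) | reversed so far: 26 -> 1
Step 3: curr=45, set curr.next=prev(26) | reversed so far: 45 -> 26 -> 1
Step 4: curr=1, set curr.next=prev(45) | reversed so far: 1 -> 45 -> 26 -> 1
Step 5: curr=45, set curr.next=prev(1) | reversed so far: 45 -> 1 -> 45 -> 26 -> 1
Step 6: curr=7, set curr.next=prev(45) | reversed so far: 7 -> 45 -> 1 -> 45 -> 26 -> 1
Step 7: curr=6, set curr.next=prev(7) | reversed so far: 6 -> 7 -> 45 -> 1 -> 45 -> 26 -> 1

6 -> 7 -> 45 -> 1 -> 45 -> 26 -> 1 -> None


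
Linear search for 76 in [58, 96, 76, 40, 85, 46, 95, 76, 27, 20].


i=0: 58!=76
i=1: 96!=76
i=2: 76==76 found!

Found at 2, 3 comps


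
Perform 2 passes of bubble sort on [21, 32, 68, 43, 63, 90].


Initial: [21, 32, 68, 43, 63, 90]
Pass 1: [21, 32, 43, 63, 68, 90] (2 swaps)
Pass 2: [21, 32, 43, 63, 68, 90] (0 swaps)

After 2 passes: [21, 32, 43, 63, 68, 90]


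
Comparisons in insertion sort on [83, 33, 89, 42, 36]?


Algorithm: insertion sort
Input: [83, 33, 89, 42, 36]
Sorted: [33, 36, 42, 83, 89]

9


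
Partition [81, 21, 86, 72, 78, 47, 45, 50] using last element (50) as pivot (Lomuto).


Pivot: 50
  21 <= 50: swap -> [21, 81, 86, 72, 78, 47, 45, 50]
  47 <= 50: swap -> [21, 47, 86, 72, 78, 81, 45, 50]
  45 <= 50: swap -> [21, 47, 45, 72, 78, 81, 86, 50]
Place pivot at 3: [21, 47, 45, 50, 78, 81, 86, 72]

Partitioned: [21, 47, 45, 50, 78, 81, 86, 72]


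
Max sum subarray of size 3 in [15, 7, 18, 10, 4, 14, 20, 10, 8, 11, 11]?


[0:3]: 40
[1:4]: 35
[2:5]: 32
[3:6]: 28
[4:7]: 38
[5:8]: 44
[6:9]: 38
[7:10]: 29
[8:11]: 30

Max: 44 at [5:8]


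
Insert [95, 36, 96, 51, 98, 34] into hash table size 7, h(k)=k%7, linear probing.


Insert 95: h=4 -> slot 4
Insert 36: h=1 -> slot 1
Insert 96: h=5 -> slot 5
Insert 51: h=2 -> slot 2
Insert 98: h=0 -> slot 0
Insert 34: h=6 -> slot 6

Table: [98, 36, 51, None, 95, 96, 34]


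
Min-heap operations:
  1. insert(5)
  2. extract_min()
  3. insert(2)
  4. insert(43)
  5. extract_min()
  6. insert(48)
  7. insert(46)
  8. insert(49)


insert(5) -> [5]
extract_min()->5, []
insert(2) -> [2]
insert(43) -> [2, 43]
extract_min()->2, [43]
insert(48) -> [43, 48]
insert(46) -> [43, 48, 46]
insert(49) -> [43, 48, 46, 49]

Final heap: [43, 48, 46, 49]


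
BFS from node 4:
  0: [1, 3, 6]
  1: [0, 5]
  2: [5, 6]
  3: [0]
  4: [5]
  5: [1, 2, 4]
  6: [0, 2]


Visit 4, enqueue [5]
Visit 5, enqueue [1, 2]
Visit 1, enqueue [0]
Visit 2, enqueue [6]
Visit 0, enqueue [3]
Visit 6, enqueue []
Visit 3, enqueue []

BFS order: [4, 5, 1, 2, 0, 6, 3]


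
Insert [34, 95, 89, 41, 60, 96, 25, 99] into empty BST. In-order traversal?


Insert 34: root
Insert 95: R from 34
Insert 89: R from 34 -> L from 95
Insert 41: R from 34 -> L from 95 -> L from 89
Insert 60: R from 34 -> L from 95 -> L from 89 -> R from 41
Insert 96: R from 34 -> R from 95
Insert 25: L from 34
Insert 99: R from 34 -> R from 95 -> R from 96

In-order: [25, 34, 41, 60, 89, 95, 96, 99]


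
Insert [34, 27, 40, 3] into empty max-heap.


Insert 34: [34]
Insert 27: [34, 27]
Insert 40: [40, 27, 34]
Insert 3: [40, 27, 34, 3]

Final heap: [40, 27, 34, 3]


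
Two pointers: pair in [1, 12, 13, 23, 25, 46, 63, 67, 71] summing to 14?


lo=0(1)+hi=8(71)=72
lo=0(1)+hi=7(67)=68
lo=0(1)+hi=6(63)=64
lo=0(1)+hi=5(46)=47
lo=0(1)+hi=4(25)=26
lo=0(1)+hi=3(23)=24
lo=0(1)+hi=2(13)=14

Yes: 1+13=14


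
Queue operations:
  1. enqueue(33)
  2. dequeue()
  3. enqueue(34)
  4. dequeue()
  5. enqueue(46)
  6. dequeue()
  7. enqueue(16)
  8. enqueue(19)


enqueue(33) -> [33]
dequeue()->33, []
enqueue(34) -> [34]
dequeue()->34, []
enqueue(46) -> [46]
dequeue()->46, []
enqueue(16) -> [16]
enqueue(19) -> [16, 19]

Final queue: [16, 19]


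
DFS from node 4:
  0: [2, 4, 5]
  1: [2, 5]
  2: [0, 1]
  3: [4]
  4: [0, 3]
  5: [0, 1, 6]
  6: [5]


Visit 4, push [3, 0]
Visit 0, push [5, 2]
Visit 2, push [1]
Visit 1, push [5]
Visit 5, push [6]
Visit 6, push []
Visit 3, push []

DFS order: [4, 0, 2, 1, 5, 6, 3]


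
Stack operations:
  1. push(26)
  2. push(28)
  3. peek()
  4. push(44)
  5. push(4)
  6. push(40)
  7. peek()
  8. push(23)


push(26) -> [26]
push(28) -> [26, 28]
peek()->28
push(44) -> [26, 28, 44]
push(4) -> [26, 28, 44, 4]
push(40) -> [26, 28, 44, 4, 40]
peek()->40
push(23) -> [26, 28, 44, 4, 40, 23]

Final stack: [26, 28, 44, 4, 40, 23]


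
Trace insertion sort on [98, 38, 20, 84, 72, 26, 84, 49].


Initial: [98, 38, 20, 84, 72, 26, 84, 49]
Insert 38: [38, 98, 20, 84, 72, 26, 84, 49]
Insert 20: [20, 38, 98, 84, 72, 26, 84, 49]
Insert 84: [20, 38, 84, 98, 72, 26, 84, 49]
Insert 72: [20, 38, 72, 84, 98, 26, 84, 49]
Insert 26: [20, 26, 38, 72, 84, 98, 84, 49]
Insert 84: [20, 26, 38, 72, 84, 84, 98, 49]
Insert 49: [20, 26, 38, 49, 72, 84, 84, 98]

Sorted: [20, 26, 38, 49, 72, 84, 84, 98]


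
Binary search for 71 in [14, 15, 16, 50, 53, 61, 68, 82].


Step 1: lo=0, hi=7, mid=3, val=50
Step 2: lo=4, hi=7, mid=5, val=61
Step 3: lo=6, hi=7, mid=6, val=68
Step 4: lo=7, hi=7, mid=7, val=82

Not found


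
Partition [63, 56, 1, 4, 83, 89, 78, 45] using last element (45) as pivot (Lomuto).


Pivot: 45
  1 <= 45: swap -> [1, 56, 63, 4, 83, 89, 78, 45]
  4 <= 45: swap -> [1, 4, 63, 56, 83, 89, 78, 45]
Place pivot at 2: [1, 4, 45, 56, 83, 89, 78, 63]

Partitioned: [1, 4, 45, 56, 83, 89, 78, 63]


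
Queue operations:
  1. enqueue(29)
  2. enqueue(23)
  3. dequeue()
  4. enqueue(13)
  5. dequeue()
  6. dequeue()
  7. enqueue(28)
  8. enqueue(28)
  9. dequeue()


enqueue(29) -> [29]
enqueue(23) -> [29, 23]
dequeue()->29, [23]
enqueue(13) -> [23, 13]
dequeue()->23, [13]
dequeue()->13, []
enqueue(28) -> [28]
enqueue(28) -> [28, 28]
dequeue()->28, [28]

Final queue: [28]


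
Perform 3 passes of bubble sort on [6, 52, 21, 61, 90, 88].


Initial: [6, 52, 21, 61, 90, 88]
Pass 1: [6, 21, 52, 61, 88, 90] (2 swaps)
Pass 2: [6, 21, 52, 61, 88, 90] (0 swaps)
Pass 3: [6, 21, 52, 61, 88, 90] (0 swaps)

After 3 passes: [6, 21, 52, 61, 88, 90]


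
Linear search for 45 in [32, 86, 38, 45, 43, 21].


i=0: 32!=45
i=1: 86!=45
i=2: 38!=45
i=3: 45==45 found!

Found at 3, 4 comps


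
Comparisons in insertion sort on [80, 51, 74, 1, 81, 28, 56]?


Algorithm: insertion sort
Input: [80, 51, 74, 1, 81, 28, 56]
Sorted: [1, 28, 51, 56, 74, 80, 81]

16


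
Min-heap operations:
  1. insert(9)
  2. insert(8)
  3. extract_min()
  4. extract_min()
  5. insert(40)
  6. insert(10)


insert(9) -> [9]
insert(8) -> [8, 9]
extract_min()->8, [9]
extract_min()->9, []
insert(40) -> [40]
insert(10) -> [10, 40]

Final heap: [10, 40]


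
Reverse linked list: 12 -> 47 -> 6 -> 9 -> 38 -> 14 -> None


Step 1: curr=12, set curr.next=prev(None) | reversed so far: 12
Step 2: curr=47, set curr.next=prev(12) | reversed so far: 47 -> 12
Step 3: curr=6, set curr.next=prev(47) | reversed so far: 6 -> 47 -> 12
Step 4: curr=9, set curr.next=prev(6) | reversed so far: 9 -> 6 -> 47 -> 12
Step 5: curr=38, set curr.next=prev(9) | reversed so far: 38 -> 9 -> 6 -> 47 -> 12
Step 6: curr=14, set curr.next=prev(38) | reversed so far: 14 -> 38 -> 9 -> 6 -> 47 -> 12

14 -> 38 -> 9 -> 6 -> 47 -> 12 -> None


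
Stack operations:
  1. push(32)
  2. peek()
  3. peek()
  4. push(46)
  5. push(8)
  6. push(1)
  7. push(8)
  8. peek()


push(32) -> [32]
peek()->32
peek()->32
push(46) -> [32, 46]
push(8) -> [32, 46, 8]
push(1) -> [32, 46, 8, 1]
push(8) -> [32, 46, 8, 1, 8]
peek()->8

Final stack: [32, 46, 8, 1, 8]


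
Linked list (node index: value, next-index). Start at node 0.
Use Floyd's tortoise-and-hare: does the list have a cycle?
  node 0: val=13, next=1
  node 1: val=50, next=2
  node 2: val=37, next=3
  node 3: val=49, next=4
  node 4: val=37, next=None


Floyd's tortoise (slow, +1) and hare (fast, +2):
  init: slow=0, fast=0
  step 1: slow=1, fast=2
  step 2: slow=2, fast=4
  step 3: fast -> None, no cycle

Cycle: no


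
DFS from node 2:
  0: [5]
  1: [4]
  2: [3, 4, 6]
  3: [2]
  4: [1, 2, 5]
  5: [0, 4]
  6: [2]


Visit 2, push [6, 4, 3]
Visit 3, push []
Visit 4, push [5, 1]
Visit 1, push []
Visit 5, push [0]
Visit 0, push []
Visit 6, push []

DFS order: [2, 3, 4, 1, 5, 0, 6]


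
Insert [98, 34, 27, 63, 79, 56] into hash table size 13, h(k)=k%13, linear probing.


Insert 98: h=7 -> slot 7
Insert 34: h=8 -> slot 8
Insert 27: h=1 -> slot 1
Insert 63: h=11 -> slot 11
Insert 79: h=1, 1 probes -> slot 2
Insert 56: h=4 -> slot 4

Table: [None, 27, 79, None, 56, None, None, 98, 34, None, None, 63, None]


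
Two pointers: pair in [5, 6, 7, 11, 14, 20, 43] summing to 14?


lo=0(5)+hi=6(43)=48
lo=0(5)+hi=5(20)=25
lo=0(5)+hi=4(14)=19
lo=0(5)+hi=3(11)=16
lo=0(5)+hi=2(7)=12
lo=1(6)+hi=2(7)=13

No pair found


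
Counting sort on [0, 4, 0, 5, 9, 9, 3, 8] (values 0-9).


Input: [0, 4, 0, 5, 9, 9, 3, 8]
Counts: [2, 0, 0, 1, 1, 1, 0, 0, 1, 2]

Sorted: [0, 0, 3, 4, 5, 8, 9, 9]


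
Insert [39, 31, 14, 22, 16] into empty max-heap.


Insert 39: [39]
Insert 31: [39, 31]
Insert 14: [39, 31, 14]
Insert 22: [39, 31, 14, 22]
Insert 16: [39, 31, 14, 22, 16]

Final heap: [39, 31, 14, 22, 16]


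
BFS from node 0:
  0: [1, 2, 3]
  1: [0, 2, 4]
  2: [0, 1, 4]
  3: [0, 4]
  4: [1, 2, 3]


Visit 0, enqueue [1, 2, 3]
Visit 1, enqueue [4]
Visit 2, enqueue []
Visit 3, enqueue []
Visit 4, enqueue []

BFS order: [0, 1, 2, 3, 4]


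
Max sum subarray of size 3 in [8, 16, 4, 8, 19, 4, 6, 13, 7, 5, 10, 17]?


[0:3]: 28
[1:4]: 28
[2:5]: 31
[3:6]: 31
[4:7]: 29
[5:8]: 23
[6:9]: 26
[7:10]: 25
[8:11]: 22
[9:12]: 32

Max: 32 at [9:12]


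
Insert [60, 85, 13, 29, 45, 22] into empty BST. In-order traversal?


Insert 60: root
Insert 85: R from 60
Insert 13: L from 60
Insert 29: L from 60 -> R from 13
Insert 45: L from 60 -> R from 13 -> R from 29
Insert 22: L from 60 -> R from 13 -> L from 29

In-order: [13, 22, 29, 45, 60, 85]


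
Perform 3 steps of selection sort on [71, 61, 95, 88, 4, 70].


Initial: [71, 61, 95, 88, 4, 70]
Step 1: min=4 at 4
  Swap: [4, 61, 95, 88, 71, 70]
Step 2: min=61 at 1
  Swap: [4, 61, 95, 88, 71, 70]
Step 3: min=70 at 5
  Swap: [4, 61, 70, 88, 71, 95]

After 3 steps: [4, 61, 70, 88, 71, 95]


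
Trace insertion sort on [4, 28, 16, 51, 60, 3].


Initial: [4, 28, 16, 51, 60, 3]
Insert 28: [4, 28, 16, 51, 60, 3]
Insert 16: [4, 16, 28, 51, 60, 3]
Insert 51: [4, 16, 28, 51, 60, 3]
Insert 60: [4, 16, 28, 51, 60, 3]
Insert 3: [3, 4, 16, 28, 51, 60]

Sorted: [3, 4, 16, 28, 51, 60]


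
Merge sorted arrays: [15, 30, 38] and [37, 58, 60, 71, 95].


Take 15 from A
Take 30 from A
Take 37 from B
Take 38 from A

Merged: [15, 30, 37, 38, 58, 60, 71, 95]


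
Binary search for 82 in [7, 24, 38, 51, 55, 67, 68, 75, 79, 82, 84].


Step 1: lo=0, hi=10, mid=5, val=67
Step 2: lo=6, hi=10, mid=8, val=79
Step 3: lo=9, hi=10, mid=9, val=82

Found at index 9


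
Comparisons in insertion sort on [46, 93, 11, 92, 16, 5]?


Algorithm: insertion sort
Input: [46, 93, 11, 92, 16, 5]
Sorted: [5, 11, 16, 46, 92, 93]

14


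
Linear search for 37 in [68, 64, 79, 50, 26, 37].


i=0: 68!=37
i=1: 64!=37
i=2: 79!=37
i=3: 50!=37
i=4: 26!=37
i=5: 37==37 found!

Found at 5, 6 comps


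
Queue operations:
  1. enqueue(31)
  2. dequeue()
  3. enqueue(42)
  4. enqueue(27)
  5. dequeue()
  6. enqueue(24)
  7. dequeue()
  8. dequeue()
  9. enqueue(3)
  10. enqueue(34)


enqueue(31) -> [31]
dequeue()->31, []
enqueue(42) -> [42]
enqueue(27) -> [42, 27]
dequeue()->42, [27]
enqueue(24) -> [27, 24]
dequeue()->27, [24]
dequeue()->24, []
enqueue(3) -> [3]
enqueue(34) -> [3, 34]

Final queue: [3, 34]


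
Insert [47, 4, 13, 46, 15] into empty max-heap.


Insert 47: [47]
Insert 4: [47, 4]
Insert 13: [47, 4, 13]
Insert 46: [47, 46, 13, 4]
Insert 15: [47, 46, 13, 4, 15]

Final heap: [47, 46, 13, 4, 15]


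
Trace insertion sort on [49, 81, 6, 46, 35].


Initial: [49, 81, 6, 46, 35]
Insert 81: [49, 81, 6, 46, 35]
Insert 6: [6, 49, 81, 46, 35]
Insert 46: [6, 46, 49, 81, 35]
Insert 35: [6, 35, 46, 49, 81]

Sorted: [6, 35, 46, 49, 81]
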